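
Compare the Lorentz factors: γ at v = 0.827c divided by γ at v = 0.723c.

γ₁ = 1/√(1 - 0.827²) = 1.779
γ₂ = 1/√(1 - 0.723²) = 1.447
γ₁/γ₂ = 1.779/1.447 = 1.229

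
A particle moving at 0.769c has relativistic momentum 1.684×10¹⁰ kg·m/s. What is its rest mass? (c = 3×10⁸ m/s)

γ = 1/√(1 - 0.769²) = 1.5643
v = 0.769 × 3×10⁸ = 2.307×10⁸ m/s
m = p/(γv) = 1.684×10¹⁰/(1.5643 × 2.307×10⁸) = 46.66 kg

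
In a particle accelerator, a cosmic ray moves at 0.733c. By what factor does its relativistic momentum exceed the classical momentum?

p_rel = γmv, p_class = mv
Ratio = γ = 1/√(1 - 0.733²)
= 1/√(0.462711) = 1.470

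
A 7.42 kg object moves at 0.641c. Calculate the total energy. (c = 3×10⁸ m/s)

γ = 1/√(1 - 0.641²) = 1.303
mc² = 7.42 × (3×10⁸)² = 6.678×10¹⁷ J
E = γmc² = 1.303 × 6.678×10¹⁷ = 8.701×10¹⁷ J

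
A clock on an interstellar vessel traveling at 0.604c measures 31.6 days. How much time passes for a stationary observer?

Proper time Δt₀ = 31.6 days
γ = 1/√(1 - 0.604²) = 1.2547
Δt = γΔt₀ = 1.2547 × 31.6 = 39.65 days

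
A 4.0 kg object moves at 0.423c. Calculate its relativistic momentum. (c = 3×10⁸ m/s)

γ = 1/√(1 - 0.423²) = 1.1036
v = 0.423 × 3×10⁸ = 1.269×10⁸ m/s
p = γmv = 1.1036 × 4.0 × 1.269×10⁸ = 5.602×10⁸ kg·m/s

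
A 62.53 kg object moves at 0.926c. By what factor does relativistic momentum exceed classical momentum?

p_rel = γmv, p_class = mv
Ratio = γ = 1/√(1 - 0.926²) = 2.649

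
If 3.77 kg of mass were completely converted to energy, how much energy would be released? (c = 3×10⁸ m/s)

Using E = mc²:
c² = (3×10⁸)² = 9×10¹⁶ m²/s²
E = 3.77 × 9×10¹⁶ = 3.393×10¹⁷ J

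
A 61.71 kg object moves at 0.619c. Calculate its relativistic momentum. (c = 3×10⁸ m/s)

γ = 1/√(1 - 0.619²) = 1.273
v = 0.619 × 3×10⁸ = 1.857×10⁸ m/s
p = γmv = 1.273 × 61.71 × 1.857×10⁸ = 1.459×10¹⁰ kg·m/s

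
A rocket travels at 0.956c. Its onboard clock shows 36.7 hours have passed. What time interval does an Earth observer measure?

Proper time Δt₀ = 36.7 hours
γ = 1/√(1 - 0.956²) = 3.409
Δt = γΔt₀ = 3.409 × 36.7 = 125.1 hours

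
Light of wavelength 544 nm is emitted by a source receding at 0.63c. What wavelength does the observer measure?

β = 0.63
Wavelength Doppler factor = √(1.63/0.37) = √(4.405) = 2.099
λ_obs = 544 × 2.099 = 1142 nm (redshift)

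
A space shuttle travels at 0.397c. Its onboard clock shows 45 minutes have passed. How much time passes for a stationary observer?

Proper time Δt₀ = 45 minutes
γ = 1/√(1 - 0.397²) = 1.0895
Δt = γΔt₀ = 1.0895 × 45 = 49.03 minutes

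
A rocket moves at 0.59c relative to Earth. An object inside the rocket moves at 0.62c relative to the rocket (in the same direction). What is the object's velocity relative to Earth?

u = (u' + v)/(1 + u'v/c²)
Numerator: 0.62 + 0.59 = 1.21
Denominator: 1 + 0.3658 = 1.3658
u = 1.21/1.3658 = 0.8859c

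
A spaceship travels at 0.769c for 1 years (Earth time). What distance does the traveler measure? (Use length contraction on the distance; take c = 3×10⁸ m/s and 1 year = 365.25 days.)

Earth distance: d = v × t = 0.769c × 1 yr = 7.2803×10¹⁵ m
γ = 1.5643
d' = d/γ = 7.2803×10¹⁵/1.5643 = 4.654×10¹⁵ m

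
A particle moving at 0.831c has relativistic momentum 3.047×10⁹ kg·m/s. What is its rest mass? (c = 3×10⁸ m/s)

γ = 1/√(1 - 0.831²) = 1.7977
v = 0.831 × 3×10⁸ = 2.493×10⁸ m/s
m = p/(γv) = 3.047×10⁹/(1.7977 × 2.493×10⁸) = 6.799 kg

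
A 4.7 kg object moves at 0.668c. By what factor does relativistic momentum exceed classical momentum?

p_rel = γmv, p_class = mv
Ratio = γ = 1/√(1 - 0.668²) = 1.344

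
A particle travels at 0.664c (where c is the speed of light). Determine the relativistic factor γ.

v/c = 0.664, so (v/c)² = 0.440896
1 - (v/c)² = 0.559104
γ = 1/√(0.559104) = 1.337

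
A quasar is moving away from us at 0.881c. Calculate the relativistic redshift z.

β = 0.881
(1+β)/(1-β) = 1.881/0.119 = 15.81
√(15.81) = 3.976
z = 3.976 - 1 = 2.976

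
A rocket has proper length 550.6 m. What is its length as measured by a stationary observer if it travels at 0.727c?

Proper length L₀ = 550.6 m
γ = 1/√(1 - 0.727²) = 1.4564
L = L₀/γ = 550.6/1.4564 = 378.1 m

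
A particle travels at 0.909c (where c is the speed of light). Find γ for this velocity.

v/c = 0.909, so (v/c)² = 0.826281
1 - (v/c)² = 0.173719
γ = 1/√(0.173719) = 2.399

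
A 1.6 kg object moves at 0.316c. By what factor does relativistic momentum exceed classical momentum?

p_rel = γmv, p_class = mv
Ratio = γ = 1/√(1 - 0.316²) = 1.054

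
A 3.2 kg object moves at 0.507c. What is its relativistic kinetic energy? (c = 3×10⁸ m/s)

γ = 1/√(1 - 0.507²) = 1.16017
γ - 1 = 0.16017
KE = (γ-1)mc² = 0.16017 × 3.2 × (3×10⁸)² = 4.613×10¹⁶ J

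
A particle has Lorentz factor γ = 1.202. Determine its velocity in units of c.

From γ = 1/√(1 - v²/c²):
1/γ² = 1/1.202² = 0.6921
v²/c² = 1 - 0.6921 = 0.3079
v/c = √(0.3079) = 0.5549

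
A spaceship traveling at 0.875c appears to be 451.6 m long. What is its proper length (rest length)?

Contracted length L = 451.6 m
γ = 1/√(1 - 0.875²) = 2.0656
L₀ = γL = 2.0656 × 451.6 = 932.8 m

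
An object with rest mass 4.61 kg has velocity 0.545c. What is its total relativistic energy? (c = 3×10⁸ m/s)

γ = 1/√(1 - 0.545²) = 1.192697
mc² = 4.61 × (3×10⁸)² = 4.149×10¹⁷ J
E = γmc² = 1.192697 × 4.149×10¹⁷ = 4.948×10¹⁷ J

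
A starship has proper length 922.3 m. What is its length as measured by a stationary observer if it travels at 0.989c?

Proper length L₀ = 922.3 m
γ = 1/√(1 - 0.989²) = 6.761
L = L₀/γ = 922.3/6.761 = 136.4 m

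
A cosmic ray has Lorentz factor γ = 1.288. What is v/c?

From γ = 1/√(1 - v²/c²):
1/γ² = 1/1.288² = 0.6028
v²/c² = 1 - 0.6028 = 0.3972
v/c = √(0.3972) = 0.6302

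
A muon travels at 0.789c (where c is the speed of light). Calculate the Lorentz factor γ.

v/c = 0.789, so (v/c)² = 0.622521
1 - (v/c)² = 0.377479
γ = 1/√(0.377479) = 1.628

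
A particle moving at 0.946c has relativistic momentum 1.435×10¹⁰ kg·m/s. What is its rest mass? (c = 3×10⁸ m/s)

γ = 1/√(1 - 0.946²) = 3.085
v = 0.946 × 3×10⁸ = 2.838×10⁸ m/s
m = p/(γv) = 1.435×10¹⁰/(3.085 × 2.838×10⁸) = 16.39 kg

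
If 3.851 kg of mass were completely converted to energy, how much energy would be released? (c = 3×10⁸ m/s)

Using E = mc²:
c² = (3×10⁸)² = 9×10¹⁶ m²/s²
E = 3.851 × 9×10¹⁶ = 3.466×10¹⁷ J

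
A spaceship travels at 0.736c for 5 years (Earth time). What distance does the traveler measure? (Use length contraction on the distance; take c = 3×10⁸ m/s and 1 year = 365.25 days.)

Earth distance: d = v × t = 0.736c × 5 yr = 3.484×10¹⁶ m
γ = 1.477
d' = d/γ = 3.484×10¹⁶/1.477 = 2.359×10¹⁶ m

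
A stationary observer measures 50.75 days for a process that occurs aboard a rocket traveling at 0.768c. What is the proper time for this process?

Dilated time Δt = 50.75 days
γ = 1/√(1 - 0.768²) = 1.5614
Δt₀ = Δt/γ = 50.75/1.5614 = 32.50 days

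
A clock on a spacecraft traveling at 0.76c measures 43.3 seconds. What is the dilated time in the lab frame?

Proper time Δt₀ = 43.3 seconds
γ = 1/√(1 - 0.76²) = 1.5386
Δt = γΔt₀ = 1.5386 × 43.3 = 66.62 seconds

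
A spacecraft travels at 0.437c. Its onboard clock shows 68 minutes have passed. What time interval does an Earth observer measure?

Proper time Δt₀ = 68 minutes
γ = 1/√(1 - 0.437²) = 1.1118
Δt = γΔt₀ = 1.1118 × 68 = 75.60 minutes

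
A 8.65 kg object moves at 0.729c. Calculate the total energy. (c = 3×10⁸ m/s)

γ = 1/√(1 - 0.729²) = 1.461
mc² = 8.65 × (3×10⁸)² = 7.785×10¹⁷ J
E = γmc² = 1.461 × 7.785×10¹⁷ = 1.137×10¹⁸ J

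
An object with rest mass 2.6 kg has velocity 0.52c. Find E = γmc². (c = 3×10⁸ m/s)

γ = 1/√(1 - 0.52²) = 1.171
mc² = 2.6 × (3×10⁸)² = 2.340×10¹⁷ J
E = γmc² = 1.171 × 2.340×10¹⁷ = 2.740×10¹⁷ J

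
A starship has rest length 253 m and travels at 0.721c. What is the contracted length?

Proper length L₀ = 253 m
γ = 1/√(1 - 0.721²) = 1.443
L = L₀/γ = 253/1.443 = 175.3 m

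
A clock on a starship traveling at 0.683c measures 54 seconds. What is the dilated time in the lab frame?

Proper time Δt₀ = 54 seconds
γ = 1/√(1 - 0.683²) = 1.369
Δt = γΔt₀ = 1.369 × 54 = 73.93 seconds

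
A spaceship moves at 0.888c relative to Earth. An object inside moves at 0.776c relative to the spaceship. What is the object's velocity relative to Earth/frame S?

u = (u' + v)/(1 + u'v/c²)
Numerator: 0.776 + 0.888 = 1.664
Denominator: 1 + 0.689088 = 1.689088
u = 1.664/1.689088 = 0.9851c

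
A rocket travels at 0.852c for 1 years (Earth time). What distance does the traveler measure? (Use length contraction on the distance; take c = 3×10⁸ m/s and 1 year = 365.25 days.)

Earth distance: d = v × t = 0.852c × 1 yr = 8.066×10¹⁵ m
γ = 1.910
d' = d/γ = 8.066×10¹⁵/1.910 = 4.223×10¹⁵ m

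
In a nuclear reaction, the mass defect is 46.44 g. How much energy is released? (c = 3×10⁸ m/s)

Convert mass defect: Δm = 46.44 g = 0.04644 kg
E = Δm·c² = 0.04644 × (3×10⁸)²
= 0.04644 × 9×10¹⁶ = 4.180×10¹⁵ J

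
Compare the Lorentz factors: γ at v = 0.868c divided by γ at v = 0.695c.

γ₁ = 1/√(1 - 0.868²) = 2.014
γ₂ = 1/√(1 - 0.695²) = 1.391
γ₁/γ₂ = 2.014/1.391 = 1.448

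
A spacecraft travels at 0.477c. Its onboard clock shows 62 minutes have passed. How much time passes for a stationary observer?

Proper time Δt₀ = 62 minutes
γ = 1/√(1 - 0.477²) = 1.1378
Δt = γΔt₀ = 1.1378 × 62 = 70.54 minutes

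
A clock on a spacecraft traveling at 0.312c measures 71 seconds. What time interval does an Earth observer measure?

Proper time Δt₀ = 71 seconds
γ = 1/√(1 - 0.312²) = 1.0525
Δt = γΔt₀ = 1.0525 × 71 = 74.73 seconds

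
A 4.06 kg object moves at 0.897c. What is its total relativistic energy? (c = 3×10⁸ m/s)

γ = 1/√(1 - 0.897²) = 2.2623
mc² = 4.06 × (3×10⁸)² = 3.654×10¹⁷ J
E = γmc² = 2.2623 × 3.654×10¹⁷ = 8.266×10¹⁷ J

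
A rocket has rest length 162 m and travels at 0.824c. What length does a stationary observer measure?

Proper length L₀ = 162 m
γ = 1/√(1 - 0.824²) = 1.7649
L = L₀/γ = 162/1.7649 = 91.79 m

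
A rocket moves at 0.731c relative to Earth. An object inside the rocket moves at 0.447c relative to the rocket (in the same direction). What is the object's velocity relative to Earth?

u = (u' + v)/(1 + u'v/c²)
Numerator: 0.447 + 0.731 = 1.178
Denominator: 1 + 0.326757 = 1.326757
u = 1.178/1.326757 = 0.8879c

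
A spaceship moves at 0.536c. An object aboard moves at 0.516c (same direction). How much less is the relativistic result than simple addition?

Classical: u' + v = 0.516 + 0.536 = 1.052c
Relativistic: u = (0.516 + 0.536)/(1 + 0.276576) = 1.052/1.276576 = 0.8241c
Difference: 1.052 - 0.8241 = 0.2279c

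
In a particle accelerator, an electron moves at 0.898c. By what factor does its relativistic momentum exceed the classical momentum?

p_rel = γmv, p_class = mv
Ratio = γ = 1/√(1 - 0.898²)
= 1/√(0.193596) = 2.273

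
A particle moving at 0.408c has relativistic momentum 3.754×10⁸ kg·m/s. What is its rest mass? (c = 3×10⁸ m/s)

γ = 1/√(1 - 0.408²) = 1.0953
v = 0.408 × 3×10⁸ = 1.224×10⁸ m/s
m = p/(γv) = 3.754×10⁸/(1.0953 × 1.224×10⁸) = 2.800 kg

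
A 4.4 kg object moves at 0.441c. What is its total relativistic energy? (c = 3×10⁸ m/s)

γ = 1/√(1 - 0.441²) = 1.1142
mc² = 4.4 × (3×10⁸)² = 3.960×10¹⁷ J
E = γmc² = 1.1142 × 3.960×10¹⁷ = 4.412×10¹⁷ J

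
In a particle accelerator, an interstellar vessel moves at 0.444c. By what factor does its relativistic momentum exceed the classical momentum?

p_rel = γmv, p_class = mv
Ratio = γ = 1/√(1 - 0.444²)
= 1/√(0.802864) = 1.116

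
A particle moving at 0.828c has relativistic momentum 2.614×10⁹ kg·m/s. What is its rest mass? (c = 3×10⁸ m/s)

γ = 1/√(1 - 0.828²) = 1.7834
v = 0.828 × 3×10⁸ = 2.484×10⁸ m/s
m = p/(γv) = 2.614×10⁹/(1.7834 × 2.484×10⁸) = 5.901 kg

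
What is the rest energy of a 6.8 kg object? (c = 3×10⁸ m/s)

c² = (3×10⁸)² = 9.000×10¹⁶ m²/s²
E₀ = mc² = 6.8 × 9.000×10¹⁶ = 6.120×10¹⁷ J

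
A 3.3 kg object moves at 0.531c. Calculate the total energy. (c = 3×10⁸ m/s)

γ = 1/√(1 - 0.531²) = 1.180
mc² = 3.3 × (3×10⁸)² = 2.970×10¹⁷ J
E = γmc² = 1.180 × 2.970×10¹⁷ = 3.505×10¹⁷ J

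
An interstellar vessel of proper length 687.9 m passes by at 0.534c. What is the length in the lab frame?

Proper length L₀ = 687.9 m
γ = 1/√(1 - 0.534²) = 1.1828
L = L₀/γ = 687.9/1.1828 = 581.6 m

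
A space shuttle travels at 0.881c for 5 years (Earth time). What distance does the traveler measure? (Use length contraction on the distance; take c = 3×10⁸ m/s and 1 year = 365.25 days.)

Earth distance: d = v × t = 0.881c × 5 yr = 4.170×10¹⁶ m
γ = 2.114
d' = d/γ = 4.170×10¹⁶/2.114 = 1.973×10¹⁶ m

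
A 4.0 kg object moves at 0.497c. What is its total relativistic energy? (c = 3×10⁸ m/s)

γ = 1/√(1 - 0.497²) = 1.1524
mc² = 4.0 × (3×10⁸)² = 3.600×10¹⁷ J
E = γmc² = 1.1524 × 3.600×10¹⁷ = 4.149×10¹⁷ J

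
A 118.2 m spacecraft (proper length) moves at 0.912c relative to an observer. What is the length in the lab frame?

Proper length L₀ = 118.2 m
γ = 1/√(1 - 0.912²) = 2.438
L = L₀/γ = 118.2/2.438 = 48.48 m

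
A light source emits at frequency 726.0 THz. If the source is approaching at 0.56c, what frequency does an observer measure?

β = v/c = 0.56
(1+β)/(1-β) = 1.56/0.44 = 3.545
Doppler factor = √(3.545) = 1.883
f_obs = 726.0 × 1.883 = 1367 THz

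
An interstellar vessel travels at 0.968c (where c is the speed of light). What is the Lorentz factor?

v/c = 0.968, so (v/c)² = 0.937024
1 - (v/c)² = 0.062976
γ = 1/√(0.062976) = 3.985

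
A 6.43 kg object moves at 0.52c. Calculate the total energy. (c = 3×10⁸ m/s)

γ = 1/√(1 - 0.52²) = 1.1707
mc² = 6.43 × (3×10⁸)² = 5.787×10¹⁷ J
E = γmc² = 1.1707 × 5.787×10¹⁷ = 6.775×10¹⁷ J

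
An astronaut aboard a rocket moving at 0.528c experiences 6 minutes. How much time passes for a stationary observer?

Proper time Δt₀ = 6 minutes
γ = 1/√(1 - 0.528²) = 1.1775
Δt = γΔt₀ = 1.1775 × 6 = 7.065 minutes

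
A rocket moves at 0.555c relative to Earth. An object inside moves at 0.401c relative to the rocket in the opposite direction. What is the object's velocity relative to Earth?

Object's velocity in rocket frame is u' = -0.401c
u = (u' + v)/(1 + u'v/c²) = (v - 0.401)/(1 - 0.401·v/c²)
Numerator: 0.555 - 0.401 = 0.154
Denominator: 1 - 0.222555 = 0.777445
u = 0.154/0.777445 = 0.1981c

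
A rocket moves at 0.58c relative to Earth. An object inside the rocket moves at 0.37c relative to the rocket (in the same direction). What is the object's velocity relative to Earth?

u = (u' + v)/(1 + u'v/c²)
Numerator: 0.37 + 0.58 = 0.95
Denominator: 1 + 0.2146 = 1.2146
u = 0.95/1.2146 = 0.7822c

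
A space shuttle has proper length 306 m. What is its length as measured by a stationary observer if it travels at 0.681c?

Proper length L₀ = 306 m
γ = 1/√(1 - 0.681²) = 1.3656
L = L₀/γ = 306/1.3656 = 224.1 m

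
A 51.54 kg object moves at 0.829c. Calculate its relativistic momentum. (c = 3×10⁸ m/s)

γ = 1/√(1 - 0.829²) = 1.788
v = 0.829 × 3×10⁸ = 2.487×10⁸ m/s
p = γmv = 1.788 × 51.54 × 2.487×10⁸ = 2.292×10¹⁰ kg·m/s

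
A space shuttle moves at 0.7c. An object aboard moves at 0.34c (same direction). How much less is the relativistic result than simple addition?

Classical: u' + v = 0.34 + 0.7 = 1.04c
Relativistic: u = (0.34 + 0.7)/(1 + 0.238) = 1.04/1.238 = 0.8401c
Difference: 1.04 - 0.8401 = 0.1999c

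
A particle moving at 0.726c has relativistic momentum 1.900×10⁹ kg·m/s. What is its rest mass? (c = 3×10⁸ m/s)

γ = 1/√(1 - 0.726²) = 1.4541
v = 0.726 × 3×10⁸ = 2.178×10⁸ m/s
m = p/(γv) = 1.900×10⁹/(1.4541 × 2.178×10⁸) = 5.999 kg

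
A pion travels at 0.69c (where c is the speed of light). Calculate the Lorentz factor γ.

v/c = 0.69, so (v/c)² = 0.4761
1 - (v/c)² = 0.5239
γ = 1/√(0.5239) = 1.382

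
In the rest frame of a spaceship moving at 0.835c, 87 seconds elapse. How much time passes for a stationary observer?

Proper time Δt₀ = 87 seconds
γ = 1/√(1 - 0.835²) = 1.817
Δt = γΔt₀ = 1.817 × 87 = 158.1 seconds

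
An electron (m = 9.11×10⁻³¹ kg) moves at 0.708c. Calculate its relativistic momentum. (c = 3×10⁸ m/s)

γ = 1/√(1 - 0.708²) = 1.416
v = 0.708 × 3×10⁸ = 2.124×10⁸ m/s
p = γmv = 1.416 × 9.11×10⁻³¹ × 2.124×10⁸ = 2.740×10⁻²² kg·m/s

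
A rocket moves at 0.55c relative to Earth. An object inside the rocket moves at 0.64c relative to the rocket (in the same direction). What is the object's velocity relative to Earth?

u = (u' + v)/(1 + u'v/c²)
Numerator: 0.64 + 0.55 = 1.19
Denominator: 1 + 0.352 = 1.352
u = 1.19/1.352 = 0.8802c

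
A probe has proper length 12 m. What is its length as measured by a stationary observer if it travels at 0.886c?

Proper length L₀ = 12 m
γ = 1/√(1 - 0.886²) = 2.1566
L = L₀/γ = 12/2.1566 = 5.564 m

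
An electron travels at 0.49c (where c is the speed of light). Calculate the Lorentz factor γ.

v/c = 0.49, so (v/c)² = 0.2401
1 - (v/c)² = 0.7599
γ = 1/√(0.7599) = 1.147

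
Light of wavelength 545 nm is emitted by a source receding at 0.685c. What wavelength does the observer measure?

β = 0.685
Wavelength Doppler factor = √(1.685/0.315) = √(5.349) = 2.3128
λ_obs = 545 × 2.3128 = 1260 nm (redshift)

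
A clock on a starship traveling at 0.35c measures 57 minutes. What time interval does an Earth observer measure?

Proper time Δt₀ = 57 minutes
γ = 1/√(1 - 0.35²) = 1.0675
Δt = γΔt₀ = 1.0675 × 57 = 60.85 minutes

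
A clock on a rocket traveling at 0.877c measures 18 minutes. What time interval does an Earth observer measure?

Proper time Δt₀ = 18 minutes
γ = 1/√(1 - 0.877²) = 2.081
Δt = γΔt₀ = 2.081 × 18 = 37.46 minutes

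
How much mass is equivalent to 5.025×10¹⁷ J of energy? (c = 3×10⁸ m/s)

From E = mc², we get m = E/c²
c² = (3×10⁸)² = 9×10¹⁶ m²/s²
m = 5.025×10¹⁷ / 9×10¹⁶ = 5.583 kg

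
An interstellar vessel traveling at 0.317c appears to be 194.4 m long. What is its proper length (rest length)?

Contracted length L = 194.4 m
γ = 1/√(1 - 0.317²) = 1.0544
L₀ = γL = 1.0544 × 194.4 = 205.0 m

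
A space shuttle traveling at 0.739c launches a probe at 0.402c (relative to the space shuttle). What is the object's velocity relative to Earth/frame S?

u = (u' + v)/(1 + u'v/c²)
Numerator: 0.402 + 0.739 = 1.141
Denominator: 1 + 0.297078 = 1.297078
u = 1.141/1.297078 = 0.8797c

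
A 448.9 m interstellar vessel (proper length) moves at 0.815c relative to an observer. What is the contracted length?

Proper length L₀ = 448.9 m
γ = 1/√(1 - 0.815²) = 1.726
L = L₀/γ = 448.9/1.726 = 260.1 m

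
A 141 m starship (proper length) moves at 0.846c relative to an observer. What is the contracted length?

Proper length L₀ = 141 m
γ = 1/√(1 - 0.846²) = 1.8755
L = L₀/γ = 141/1.8755 = 75.18 m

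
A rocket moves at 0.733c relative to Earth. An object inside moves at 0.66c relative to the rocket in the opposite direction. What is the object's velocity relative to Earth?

Object's velocity in rocket frame is u' = -0.66c
u = (u' + v)/(1 + u'v/c²) = (v - 0.66)/(1 - 0.66·v/c²)
Numerator: 0.733 - 0.66 = 0.073
Denominator: 1 - 0.48378 = 0.51622
u = 0.073/0.51622 = 0.1414c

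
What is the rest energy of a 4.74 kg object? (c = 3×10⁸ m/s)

c² = (3×10⁸)² = 9.000×10¹⁶ m²/s²
E₀ = mc² = 4.74 × 9.000×10¹⁶ = 4.266×10¹⁷ J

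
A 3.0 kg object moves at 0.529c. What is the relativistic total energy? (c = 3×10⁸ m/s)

γ = 1/√(1 - 0.529²) = 1.1784
mc² = 3.0 × (3×10⁸)² = 2.700×10¹⁷ J
E = γmc² = 1.1784 × 2.700×10¹⁷ = 3.182×10¹⁷ J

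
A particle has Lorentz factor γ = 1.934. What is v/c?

From γ = 1/√(1 - v²/c²):
1/γ² = 1/1.934² = 0.2674
v²/c² = 1 - 0.2674 = 0.7326
v/c = √(0.7326) = 0.8559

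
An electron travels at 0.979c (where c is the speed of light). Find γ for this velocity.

v/c = 0.979, so (v/c)² = 0.958441
1 - (v/c)² = 0.041559
γ = 1/√(0.041559) = 4.905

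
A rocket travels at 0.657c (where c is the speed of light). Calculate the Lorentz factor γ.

v/c = 0.657, so (v/c)² = 0.431649
1 - (v/c)² = 0.568351
γ = 1/√(0.568351) = 1.326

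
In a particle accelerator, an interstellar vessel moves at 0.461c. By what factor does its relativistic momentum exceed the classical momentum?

p_rel = γmv, p_class = mv
Ratio = γ = 1/√(1 - 0.461²)
= 1/√(0.787479) = 1.127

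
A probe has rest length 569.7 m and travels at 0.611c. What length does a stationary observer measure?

Proper length L₀ = 569.7 m
γ = 1/√(1 - 0.611²) = 1.2632
L = L₀/γ = 569.7/1.2632 = 451.0 m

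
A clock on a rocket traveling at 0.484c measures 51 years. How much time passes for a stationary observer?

Proper time Δt₀ = 51 years
γ = 1/√(1 - 0.484²) = 1.1428
Δt = γΔt₀ = 1.1428 × 51 = 58.28 years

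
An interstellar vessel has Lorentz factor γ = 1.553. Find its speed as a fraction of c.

From γ = 1/√(1 - v²/c²):
1/γ² = 1/1.553² = 0.4146
v²/c² = 1 - 0.4146 = 0.5854
v/c = √(0.5854) = 0.7651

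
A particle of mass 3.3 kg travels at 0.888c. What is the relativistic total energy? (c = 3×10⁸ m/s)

γ = 1/√(1 - 0.888²) = 2.1747
mc² = 3.3 × (3×10⁸)² = 2.970×10¹⁷ J
E = γmc² = 2.1747 × 2.970×10¹⁷ = 6.459×10¹⁷ J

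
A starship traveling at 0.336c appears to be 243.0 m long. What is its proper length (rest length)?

Contracted length L = 243.0 m
γ = 1/√(1 - 0.336²) = 1.0617
L₀ = γL = 1.0617 × 243.0 = 258.0 m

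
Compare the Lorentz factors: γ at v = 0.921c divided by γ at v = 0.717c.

γ₁ = 1/√(1 - 0.921²) = 2.567
γ₂ = 1/√(1 - 0.717²) = 1.435
γ₁/γ₂ = 2.567/1.435 = 1.789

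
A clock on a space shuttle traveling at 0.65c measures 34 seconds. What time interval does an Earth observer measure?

Proper time Δt₀ = 34 seconds
γ = 1/√(1 - 0.65²) = 1.316
Δt = γΔt₀ = 1.316 × 34 = 44.74 seconds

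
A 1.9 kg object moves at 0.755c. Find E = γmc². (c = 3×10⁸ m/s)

γ = 1/√(1 - 0.755²) = 1.525
mc² = 1.9 × (3×10⁸)² = 1.710×10¹⁷ J
E = γmc² = 1.525 × 1.710×10¹⁷ = 2.608×10¹⁷ J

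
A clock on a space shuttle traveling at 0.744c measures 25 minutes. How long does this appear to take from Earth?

Proper time Δt₀ = 25 minutes
γ = 1/√(1 - 0.744²) = 1.4966
Δt = γΔt₀ = 1.4966 × 25 = 37.42 minutes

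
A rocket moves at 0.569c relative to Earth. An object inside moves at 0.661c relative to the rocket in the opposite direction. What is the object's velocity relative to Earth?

Object's velocity in rocket frame is u' = -0.661c
u = (u' + v)/(1 + u'v/c²) = (v - 0.661)/(1 - 0.661·v/c²)
Numerator: 0.569 - 0.661 = -0.092
Denominator: 1 - 0.376109 = 0.623891
u = -0.092/0.623891 = -0.1475c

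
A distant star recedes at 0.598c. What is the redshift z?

β = 0.598
(1+β)/(1-β) = 1.598/0.402 = 3.9751
√(3.9751) = 1.9938
z = 1.9938 - 1 = 0.9938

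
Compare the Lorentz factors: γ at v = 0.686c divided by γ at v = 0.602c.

γ₁ = 1/√(1 - 0.686²) = 1.374
γ₂ = 1/√(1 - 0.602²) = 1.252
γ₁/γ₂ = 1.374/1.252 = 1.097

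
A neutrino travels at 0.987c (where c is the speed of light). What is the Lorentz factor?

v/c = 0.987, so (v/c)² = 0.974169
1 - (v/c)² = 0.025831
γ = 1/√(0.025831) = 6.222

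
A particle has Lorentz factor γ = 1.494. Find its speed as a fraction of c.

From γ = 1/√(1 - v²/c²):
1/γ² = 1/1.494² = 0.4480
v²/c² = 1 - 0.4480 = 0.5520
v/c = √(0.5520) = 0.7430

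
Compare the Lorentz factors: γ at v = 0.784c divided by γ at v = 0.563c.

γ₁ = 1/√(1 - 0.784²) = 1.611
γ₂ = 1/√(1 - 0.563²) = 1.210
γ₁/γ₂ = 1.611/1.210 = 1.331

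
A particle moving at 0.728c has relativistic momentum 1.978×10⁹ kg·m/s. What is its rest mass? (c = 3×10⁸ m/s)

γ = 1/√(1 - 0.728²) = 1.4586
v = 0.728 × 3×10⁸ = 2.184×10⁸ m/s
m = p/(γv) = 1.978×10⁹/(1.4586 × 2.184×10⁸) = 6.209 kg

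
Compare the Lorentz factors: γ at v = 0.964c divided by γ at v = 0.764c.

γ₁ = 1/√(1 - 0.964²) = 3.76078
γ₂ = 1/√(1 - 0.764²) = 1.54987
γ₁/γ₂ = 3.76078/1.54987 = 2.427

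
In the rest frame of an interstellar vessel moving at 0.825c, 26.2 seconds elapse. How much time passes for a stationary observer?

Proper time Δt₀ = 26.2 seconds
γ = 1/√(1 - 0.825²) = 1.7695
Δt = γΔt₀ = 1.7695 × 26.2 = 46.36 seconds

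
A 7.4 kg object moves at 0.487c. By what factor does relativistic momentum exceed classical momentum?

p_rel = γmv, p_class = mv
Ratio = γ = 1/√(1 - 0.487²) = 1.145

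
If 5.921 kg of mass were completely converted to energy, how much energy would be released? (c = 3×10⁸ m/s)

Using E = mc²:
c² = (3×10⁸)² = 9×10¹⁶ m²/s²
E = 5.921 × 9×10¹⁶ = 5.329×10¹⁷ J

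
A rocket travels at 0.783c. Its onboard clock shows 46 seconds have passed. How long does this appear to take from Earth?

Proper time Δt₀ = 46 seconds
γ = 1/√(1 - 0.783²) = 1.6077
Δt = γΔt₀ = 1.6077 × 46 = 73.95 seconds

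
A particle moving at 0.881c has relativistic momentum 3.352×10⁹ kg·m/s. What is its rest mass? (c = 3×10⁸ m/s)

γ = 1/√(1 - 0.881²) = 2.1136
v = 0.881 × 3×10⁸ = 2.643×10⁸ m/s
m = p/(γv) = 3.352×10⁹/(2.1136 × 2.643×10⁸) = 6.000 kg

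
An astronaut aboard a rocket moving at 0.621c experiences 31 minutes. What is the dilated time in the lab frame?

Proper time Δt₀ = 31 minutes
γ = 1/√(1 - 0.621²) = 1.2758
Δt = γΔt₀ = 1.2758 × 31 = 39.55 minutes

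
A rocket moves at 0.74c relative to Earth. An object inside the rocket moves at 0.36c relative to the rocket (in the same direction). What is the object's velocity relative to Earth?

u = (u' + v)/(1 + u'v/c²)
Numerator: 0.36 + 0.74 = 1.1
Denominator: 1 + 0.2664 = 1.2664
u = 1.1/1.2664 = 0.8686c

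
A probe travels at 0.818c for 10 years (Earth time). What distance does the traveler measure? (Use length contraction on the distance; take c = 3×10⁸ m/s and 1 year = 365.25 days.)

Earth distance: d = v × t = 0.818c × 10 yr = 7.7442×10¹⁶ m
γ = 1.7385
d' = d/γ = 7.7442×10¹⁶/1.7385 = 4.455×10¹⁶ m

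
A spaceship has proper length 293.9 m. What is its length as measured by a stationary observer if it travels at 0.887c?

Proper length L₀ = 293.9 m
γ = 1/√(1 - 0.887²) = 2.166
L = L₀/γ = 293.9/2.166 = 135.7 m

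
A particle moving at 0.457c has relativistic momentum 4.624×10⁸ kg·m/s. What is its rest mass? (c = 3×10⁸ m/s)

γ = 1/√(1 - 0.457²) = 1.1243
v = 0.457 × 3×10⁸ = 1.371×10⁸ m/s
m = p/(γv) = 4.624×10⁸/(1.1243 × 1.371×10⁸) = 3.000 kg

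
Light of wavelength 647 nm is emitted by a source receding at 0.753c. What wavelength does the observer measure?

β = 0.753
Wavelength Doppler factor = √(1.753/0.247) = √(7.097) = 2.664
λ_obs = 647 × 2.664 = 1724 nm (redshift)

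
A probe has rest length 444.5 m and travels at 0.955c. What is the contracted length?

Proper length L₀ = 444.5 m
γ = 1/√(1 - 0.955²) = 3.3715
L = L₀/γ = 444.5/3.3715 = 131.8 m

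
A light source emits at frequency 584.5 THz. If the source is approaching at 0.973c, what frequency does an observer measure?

β = v/c = 0.973
(1+β)/(1-β) = 1.973/0.027 = 73.0741
Doppler factor = √(73.0741) = 8.54834
f_obs = 584.5 × 8.54834 = 4997 THz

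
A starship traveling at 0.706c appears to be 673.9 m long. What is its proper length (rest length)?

Contracted length L = 673.9 m
γ = 1/√(1 - 0.706²) = 1.41201
L₀ = γL = 1.41201 × 673.9 = 951.6 m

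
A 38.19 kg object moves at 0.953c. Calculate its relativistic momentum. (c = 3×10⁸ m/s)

γ = 1/√(1 - 0.953²) = 3.301
v = 0.953 × 3×10⁸ = 2.859×10⁸ m/s
p = γmv = 3.301 × 38.19 × 2.859×10⁸ = 3.604×10¹⁰ kg·m/s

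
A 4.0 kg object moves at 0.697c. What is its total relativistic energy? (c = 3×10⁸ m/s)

γ = 1/√(1 - 0.697²) = 1.39456
mc² = 4.0 × (3×10⁸)² = 3.600×10¹⁷ J
E = γmc² = 1.39456 × 3.600×10¹⁷ = 5.020×10¹⁷ J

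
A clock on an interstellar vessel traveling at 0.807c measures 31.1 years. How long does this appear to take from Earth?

Proper time Δt₀ = 31.1 years
γ = 1/√(1 - 0.807²) = 1.6933
Δt = γΔt₀ = 1.6933 × 31.1 = 52.66 years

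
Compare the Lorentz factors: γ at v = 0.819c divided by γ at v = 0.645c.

γ₁ = 1/√(1 - 0.819²) = 1.743
γ₂ = 1/√(1 - 0.645²) = 1.309
γ₁/γ₂ = 1.743/1.309 = 1.332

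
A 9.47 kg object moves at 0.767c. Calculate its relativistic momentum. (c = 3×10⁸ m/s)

γ = 1/√(1 - 0.767²) = 1.5585
v = 0.767 × 3×10⁸ = 2.301×10⁸ m/s
p = γmv = 1.5585 × 9.47 × 2.301×10⁸ = 3.396×10⁹ kg·m/s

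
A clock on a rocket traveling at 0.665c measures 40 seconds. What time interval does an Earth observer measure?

Proper time Δt₀ = 40 seconds
γ = 1/√(1 - 0.665²) = 1.339
Δt = γΔt₀ = 1.339 × 40 = 53.56 seconds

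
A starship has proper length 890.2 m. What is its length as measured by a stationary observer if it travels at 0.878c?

Proper length L₀ = 890.2 m
γ = 1/√(1 - 0.878²) = 2.089
L = L₀/γ = 890.2/2.089 = 426.1 m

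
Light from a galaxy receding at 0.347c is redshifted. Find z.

β = 0.347
(1+β)/(1-β) = 1.347/0.653 = 2.0628
√(2.0628) = 1.4362
z = 1.4362 - 1 = 0.4362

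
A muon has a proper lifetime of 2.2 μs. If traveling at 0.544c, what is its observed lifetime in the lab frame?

Proper lifetime τ₀ = 2.2 μs
γ = 1/√(1 - 0.544²) = 1.192
τ = γτ₀ = 1.192 × 2.2 μs = 2.622 μs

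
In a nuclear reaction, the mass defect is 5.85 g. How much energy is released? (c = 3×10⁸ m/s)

Convert mass defect: Δm = 5.85 g = 0.00585 kg
E = Δm·c² = 0.00585 × (3×10⁸)²
= 0.00585 × 9×10¹⁶ = 5.265×10¹⁴ J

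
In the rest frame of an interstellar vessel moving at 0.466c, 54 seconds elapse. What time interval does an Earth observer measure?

Proper time Δt₀ = 54 seconds
γ = 1/√(1 - 0.466²) = 1.1302
Δt = γΔt₀ = 1.1302 × 54 = 61.03 seconds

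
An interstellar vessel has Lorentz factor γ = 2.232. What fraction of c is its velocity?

From γ = 1/√(1 - v²/c²):
1/γ² = 1/2.232² = 0.2007
v²/c² = 1 - 0.2007 = 0.7993
v/c = √(0.7993) = 0.8940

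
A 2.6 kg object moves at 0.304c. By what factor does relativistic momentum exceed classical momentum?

p_rel = γmv, p_class = mv
Ratio = γ = 1/√(1 - 0.304²) = 1.050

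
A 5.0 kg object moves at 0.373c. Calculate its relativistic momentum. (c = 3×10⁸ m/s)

γ = 1/√(1 - 0.373²) = 1.0778
v = 0.373 × 3×10⁸ = 1.119×10⁸ m/s
p = γmv = 1.0778 × 5.0 × 1.119×10⁸ = 6.030×10⁸ kg·m/s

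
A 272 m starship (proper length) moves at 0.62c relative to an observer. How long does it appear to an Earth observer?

Proper length L₀ = 272 m
γ = 1/√(1 - 0.62²) = 1.2745
L = L₀/γ = 272/1.2745 = 213.4 m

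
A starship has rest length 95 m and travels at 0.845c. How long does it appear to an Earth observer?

Proper length L₀ = 95 m
γ = 1/√(1 - 0.845²) = 1.870
L = L₀/γ = 95/1.870 = 50.80 m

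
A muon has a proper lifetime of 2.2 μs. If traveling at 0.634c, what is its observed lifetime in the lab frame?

Proper lifetime τ₀ = 2.2 μs
γ = 1/√(1 - 0.634²) = 1.293
τ = γτ₀ = 1.293 × 2.2 μs = 2.845 μs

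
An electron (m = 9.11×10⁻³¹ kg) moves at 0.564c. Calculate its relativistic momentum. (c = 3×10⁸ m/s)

γ = 1/√(1 - 0.564²) = 1.211
v = 0.564 × 3×10⁸ = 1.692×10⁸ m/s
p = γmv = 1.211 × 9.11×10⁻³¹ × 1.692×10⁸ = 1.867×10⁻²² kg·m/s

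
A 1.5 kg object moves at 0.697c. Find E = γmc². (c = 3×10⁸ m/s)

γ = 1/√(1 - 0.697²) = 1.395
mc² = 1.5 × (3×10⁸)² = 1.350×10¹⁷ J
E = γmc² = 1.395 × 1.350×10¹⁷ = 1.883×10¹⁷ J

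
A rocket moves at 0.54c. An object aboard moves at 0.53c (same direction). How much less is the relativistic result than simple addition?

Classical: u' + v = 0.53 + 0.54 = 1.07c
Relativistic: u = (0.53 + 0.54)/(1 + 0.2862) = 1.07/1.2862 = 0.8319c
Difference: 1.07 - 0.8319 = 0.2381c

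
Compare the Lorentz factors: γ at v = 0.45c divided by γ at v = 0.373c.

γ₁ = 1/√(1 - 0.45²) = 1.120
γ₂ = 1/√(1 - 0.373²) = 1.078
γ₁/γ₂ = 1.120/1.078 = 1.039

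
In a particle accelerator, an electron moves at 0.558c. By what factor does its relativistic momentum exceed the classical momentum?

p_rel = γmv, p_class = mv
Ratio = γ = 1/√(1 - 0.558²)
= 1/√(0.688636) = 1.205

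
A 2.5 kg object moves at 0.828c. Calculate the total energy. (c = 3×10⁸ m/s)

γ = 1/√(1 - 0.828²) = 1.7834
mc² = 2.5 × (3×10⁸)² = 2.250×10¹⁷ J
E = γmc² = 1.7834 × 2.250×10¹⁷ = 4.013×10¹⁷ J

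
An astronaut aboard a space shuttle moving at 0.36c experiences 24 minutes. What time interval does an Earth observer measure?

Proper time Δt₀ = 24 minutes
γ = 1/√(1 - 0.36²) = 1.07187
Δt = γΔt₀ = 1.07187 × 24 = 25.72 minutes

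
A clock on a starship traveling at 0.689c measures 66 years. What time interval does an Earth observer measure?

Proper time Δt₀ = 66 years
γ = 1/√(1 - 0.689²) = 1.37976
Δt = γΔt₀ = 1.37976 × 66 = 91.06 years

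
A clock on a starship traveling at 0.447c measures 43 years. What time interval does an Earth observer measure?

Proper time Δt₀ = 43 years
γ = 1/√(1 - 0.447²) = 1.118
Δt = γΔt₀ = 1.118 × 43 = 48.07 years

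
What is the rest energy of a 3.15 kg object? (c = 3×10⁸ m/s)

c² = (3×10⁸)² = 9.000×10¹⁶ m²/s²
E₀ = mc² = 3.15 × 9.000×10¹⁶ = 2.835×10¹⁷ J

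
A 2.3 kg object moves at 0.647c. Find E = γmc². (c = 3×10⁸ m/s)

γ = 1/√(1 - 0.647²) = 1.3115
mc² = 2.3 × (3×10⁸)² = 2.070×10¹⁷ J
E = γmc² = 1.3115 × 2.070×10¹⁷ = 2.715×10¹⁷ J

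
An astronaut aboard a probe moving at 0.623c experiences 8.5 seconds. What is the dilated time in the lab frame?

Proper time Δt₀ = 8.5 seconds
γ = 1/√(1 - 0.623²) = 1.2784
Δt = γΔt₀ = 1.2784 × 8.5 = 10.87 seconds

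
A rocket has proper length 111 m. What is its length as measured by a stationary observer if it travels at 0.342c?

Proper length L₀ = 111 m
γ = 1/√(1 - 0.342²) = 1.064
L = L₀/γ = 111/1.064 = 104.3 m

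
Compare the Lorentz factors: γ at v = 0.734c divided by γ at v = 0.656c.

γ₁ = 1/√(1 - 0.734²) = 1.472
γ₂ = 1/√(1 - 0.656²) = 1.325
γ₁/γ₂ = 1.472/1.325 = 1.111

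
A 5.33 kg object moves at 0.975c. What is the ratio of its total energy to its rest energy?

E = γmc², E₀ = mc²
E/E₀ = γ = 1/√(1 - 0.975²) = 4.500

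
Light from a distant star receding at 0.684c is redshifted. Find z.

β = 0.684
(1+β)/(1-β) = 1.684/0.316 = 5.329
√(5.329) = 2.308
z = 2.308 - 1 = 1.308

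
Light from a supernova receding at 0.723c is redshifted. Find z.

β = 0.723
(1+β)/(1-β) = 1.723/0.277 = 6.220
√(6.220) = 2.494
z = 2.494 - 1 = 1.494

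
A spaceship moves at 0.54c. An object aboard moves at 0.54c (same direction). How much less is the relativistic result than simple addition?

Classical: u' + v = 0.54 + 0.54 = 1.08c
Relativistic: u = (0.54 + 0.54)/(1 + 0.2916) = 1.08/1.2916 = 0.8362c
Difference: 1.08 - 0.8362 = 0.2438c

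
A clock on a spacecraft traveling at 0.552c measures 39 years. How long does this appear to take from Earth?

Proper time Δt₀ = 39 years
γ = 1/√(1 - 0.552²) = 1.1993
Δt = γΔt₀ = 1.1993 × 39 = 46.77 years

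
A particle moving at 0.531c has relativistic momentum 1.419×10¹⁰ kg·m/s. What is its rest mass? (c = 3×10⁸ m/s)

γ = 1/√(1 - 0.531²) = 1.1801
v = 0.531 × 3×10⁸ = 1.593×10⁸ m/s
m = p/(γv) = 1.419×10¹⁰/(1.1801 × 1.593×10⁸) = 75.48 kg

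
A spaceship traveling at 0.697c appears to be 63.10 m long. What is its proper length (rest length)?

Contracted length L = 63.10 m
γ = 1/√(1 - 0.697²) = 1.3946
L₀ = γL = 1.3946 × 63.10 = 88.00 m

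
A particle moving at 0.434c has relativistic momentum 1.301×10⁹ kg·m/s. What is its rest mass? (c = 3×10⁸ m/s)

γ = 1/√(1 - 0.434²) = 1.110
v = 0.434 × 3×10⁸ = 1.302×10⁸ m/s
m = p/(γv) = 1.301×10⁹/(1.110 × 1.302×10⁸) = 9.002 kg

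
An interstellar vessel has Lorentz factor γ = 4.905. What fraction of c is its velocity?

From γ = 1/√(1 - v²/c²):
1/γ² = 1/4.905² = 0.04156
v²/c² = 1 - 0.04156 = 0.9584
v/c = √(0.9584) = 0.9790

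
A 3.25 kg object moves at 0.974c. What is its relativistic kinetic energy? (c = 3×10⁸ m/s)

γ = 1/√(1 - 0.974²) = 4.414
γ - 1 = 3.414
KE = (γ-1)mc² = 3.414 × 3.25 × (3×10⁸)² = 9.986×10¹⁷ J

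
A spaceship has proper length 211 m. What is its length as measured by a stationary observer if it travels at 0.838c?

Proper length L₀ = 211 m
γ = 1/√(1 - 0.838²) = 1.833
L = L₀/γ = 211/1.833 = 115.1 m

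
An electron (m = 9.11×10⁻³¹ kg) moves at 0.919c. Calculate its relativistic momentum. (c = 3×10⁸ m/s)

γ = 1/√(1 - 0.919²) = 2.53641
v = 0.919 × 3×10⁸ = 2.757×10⁸ m/s
p = γmv = 2.53641 × 9.11×10⁻³¹ × 2.757×10⁸ = 6.371×10⁻²² kg·m/s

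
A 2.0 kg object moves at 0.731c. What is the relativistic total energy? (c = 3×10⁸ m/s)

γ = 1/√(1 - 0.731²) = 1.4655
mc² = 2.0 × (3×10⁸)² = 1.800×10¹⁷ J
E = γmc² = 1.4655 × 1.800×10¹⁷ = 2.638×10¹⁷ J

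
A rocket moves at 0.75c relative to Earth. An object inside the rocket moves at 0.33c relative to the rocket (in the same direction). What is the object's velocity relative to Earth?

u = (u' + v)/(1 + u'v/c²)
Numerator: 0.33 + 0.75 = 1.08
Denominator: 1 + 0.2475 = 1.2475
u = 1.08/1.2475 = 0.8657c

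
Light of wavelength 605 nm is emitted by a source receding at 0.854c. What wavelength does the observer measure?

β = 0.854
Wavelength Doppler factor = √(1.854/0.146) = √(12.70) = 3.564
λ_obs = 605 × 3.564 = 2156 nm (redshift)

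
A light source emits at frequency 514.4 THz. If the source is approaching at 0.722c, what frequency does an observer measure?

β = v/c = 0.722
(1+β)/(1-β) = 1.722/0.278 = 6.194
Doppler factor = √(6.194) = 2.489
f_obs = 514.4 × 2.489 = 1280 THz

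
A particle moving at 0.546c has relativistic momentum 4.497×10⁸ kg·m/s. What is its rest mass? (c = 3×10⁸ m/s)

γ = 1/√(1 - 0.546²) = 1.1936
v = 0.546 × 3×10⁸ = 1.638×10⁸ m/s
m = p/(γv) = 4.497×10⁸/(1.1936 × 1.638×10⁸) = 2.300 kg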